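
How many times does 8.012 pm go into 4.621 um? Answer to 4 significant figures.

576800

(4.621 × 10⁻⁶) / (8.012 × 10⁻¹²) = 0.57676 × 10⁶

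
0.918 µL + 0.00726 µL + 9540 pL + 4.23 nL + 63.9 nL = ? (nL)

In nL:
  0.918 µL = 0.918 × 10³ nL = 918
  0.00726 µL = 0.00726 × 10³ nL = 7.26
  9540 pL = 9540 × 10⁻³ nL = 9.54
  4.23 nL → 4.23
  63.9 nL → 63.9
Sum: 918 + 7.26 + 9.54 + 4.23 + 63.9 = 1002.93

1002.93 nL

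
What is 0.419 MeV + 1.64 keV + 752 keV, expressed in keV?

1172.64 keV

In keV:
  0.419 MeV = 0.419e3 keV = 419
  1.64 keV → 1.64
  752 keV → 752
Sum: 419 + 1.64 + 752 = 1172.64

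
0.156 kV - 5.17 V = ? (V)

In V:
  0.156 kV = 0.156e3 V = 156
  5.17 V → 5.17
Difference: 156 - 5.17 = 150.83

150.83 V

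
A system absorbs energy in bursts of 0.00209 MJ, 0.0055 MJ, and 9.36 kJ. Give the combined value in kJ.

16.95 kJ

In kJ:
  0.00209 MJ = 0.00209 × 10^3 kJ = 2.09
  0.0055 MJ = 0.0055 × 10^3 kJ = 5.5
  9.36 kJ → 9.36
Sum: 2.09 + 5.5 + 9.36 = 16.95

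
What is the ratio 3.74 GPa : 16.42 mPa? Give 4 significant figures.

(3.74 × 10^9) / (16.42 × 10^-3) = 0.22777 × 10^12

227800000000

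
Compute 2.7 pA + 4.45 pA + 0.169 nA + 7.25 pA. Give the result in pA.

In pA:
  2.7 pA → 2.7
  4.45 pA → 4.45
  0.169 nA = 0.169 × 10^3 pA = 169
  7.25 pA → 7.25
Sum: 2.7 + 4.45 + 169 + 7.25 = 183.4

183.4 pA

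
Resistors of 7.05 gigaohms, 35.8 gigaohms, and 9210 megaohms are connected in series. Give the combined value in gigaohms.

In gigaohms:
  7.05 gigaohms → 7.05
  35.8 gigaohms → 35.8
  9210 megaohms = 9210 × 10⁻³ gigaohms = 9.21
Sum: 7.05 + 35.8 + 9.21 = 52.06

52.06 gigaohms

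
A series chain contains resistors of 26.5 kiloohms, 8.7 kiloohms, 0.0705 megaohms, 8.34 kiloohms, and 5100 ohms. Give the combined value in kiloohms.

In kiloohms:
  26.5 kiloohms → 26.5
  8.7 kiloohms → 8.7
  0.0705 megaohms = 0.0705 × 10³ kiloohms = 70.5
  8.34 kiloohms → 8.34
  5100 ohms = 5100 × 10⁻³ kiloohms = 5.1
Sum: 26.5 + 8.7 + 70.5 + 8.34 + 5.1 = 119.14

119.14 kiloohms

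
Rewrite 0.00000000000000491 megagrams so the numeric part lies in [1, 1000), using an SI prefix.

= 4.91 × 10^-9 grams; 10^-9 is nano.

4.91 nanograms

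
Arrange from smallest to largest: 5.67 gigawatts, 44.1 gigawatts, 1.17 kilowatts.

5.67 gigawatts = 5670000000 watts
44.1 gigawatts = 44100000000 watts
1.17 kilowatts = 1170 watts

1.17 kilowatts < 5.67 gigawatts < 44.1 gigawatts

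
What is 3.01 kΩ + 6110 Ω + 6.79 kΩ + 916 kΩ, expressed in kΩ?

931.91 kΩ

In kΩ:
  3.01 kΩ → 3.01
  6110 Ω = 6110 × 10^-3 kΩ = 6.11
  6.79 kΩ → 6.79
  916 kΩ → 916
Sum: 3.01 + 6.11 + 6.79 + 916 = 931.91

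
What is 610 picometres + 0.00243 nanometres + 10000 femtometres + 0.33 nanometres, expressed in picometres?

952.43 picometres

In picometres:
  610 picometres → 610
  0.00243 nanometres = 0.00243e3 picometres = 2.43
  10000 femtometres = 10000e-3 picometres = 10
  0.33 nanometres = 0.33e3 picometres = 330
Sum: 610 + 2.43 + 10 + 330 = 952.43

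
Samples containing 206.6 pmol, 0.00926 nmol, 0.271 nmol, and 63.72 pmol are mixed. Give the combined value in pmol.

In pmol:
  206.6 pmol → 206.6
  0.00926 nmol = 0.00926e3 pmol = 9.26
  0.271 nmol = 0.271e3 pmol = 271
  63.72 pmol → 63.72
Sum: 206.6 + 9.26 + 271 + 63.72 = 550.58

550.58 pmol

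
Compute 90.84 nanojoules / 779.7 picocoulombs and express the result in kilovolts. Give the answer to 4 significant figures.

(90.84e-9) / (779.7e-12) = 0.116506e3 V

0.1165 kilovolts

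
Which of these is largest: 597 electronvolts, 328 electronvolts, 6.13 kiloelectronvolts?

597 electronvolts = 597 electronvolts
328 electronvolts = 328 electronvolts
6.13 kiloelectronvolts = 6130 electronvolts

6.13 kiloelectronvolts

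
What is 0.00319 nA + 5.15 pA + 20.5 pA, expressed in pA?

In pA:
  0.00319 nA = 0.00319e3 pA = 3.19
  5.15 pA → 5.15
  20.5 pA → 20.5
Sum: 3.19 + 5.15 + 20.5 = 28.84

28.84 pA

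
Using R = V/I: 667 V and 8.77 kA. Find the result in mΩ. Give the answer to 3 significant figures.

(667) / (8.77 × 10^3) = 76.055 × 10^-3 Ω

76.1 mΩ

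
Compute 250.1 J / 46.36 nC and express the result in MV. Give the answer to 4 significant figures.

(250.1) / (46.36 × 10⁻⁹) = 5.39474 × 10⁹ V

5395 MV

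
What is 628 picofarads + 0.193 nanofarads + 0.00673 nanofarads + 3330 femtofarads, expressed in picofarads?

In picofarads:
  628 picofarads → 628
  0.193 nanofarads = 0.193 × 10^3 picofarads = 193
  0.00673 nanofarads = 0.00673 × 10^3 picofarads = 6.73
  3330 femtofarads = 3330 × 10^-3 picofarads = 3.33
Sum: 628 + 193 + 6.73 + 3.33 = 831.06

831.06 picofarads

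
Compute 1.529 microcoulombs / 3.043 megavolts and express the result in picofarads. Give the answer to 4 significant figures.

(1.529e-6) / (3.043e6) = 0.502465e-12 F

0.5025 picofarads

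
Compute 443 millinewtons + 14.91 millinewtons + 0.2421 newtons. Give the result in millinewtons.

700.01 millinewtons

In millinewtons:
  443 millinewtons → 443
  14.91 millinewtons → 14.91
  0.2421 newtons = 0.2421e3 millinewtons = 242.1
Sum: 443 + 14.91 + 242.1 = 700.01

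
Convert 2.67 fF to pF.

0.00267 pF

femto = 10^-15, pico = 10^-12; factor is 10^-3.
2.67 × 10^-3 = 0.00267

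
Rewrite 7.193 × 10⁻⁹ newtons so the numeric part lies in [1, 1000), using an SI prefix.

7.193 nanonewtons

= 7.193 × 10⁻⁹ newtons; 10⁻⁹ is nano.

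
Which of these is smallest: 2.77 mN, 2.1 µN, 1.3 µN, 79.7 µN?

1.3 µN

2.77 mN = 0.00277 N
2.1 µN = 0.0000021 N
1.3 µN = 0.0000013 N
79.7 µN = 0.0000797 N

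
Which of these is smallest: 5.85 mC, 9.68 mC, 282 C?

5.85 mC = 0.00585 C
9.68 mC = 0.00968 C
282 C = 282 C

5.85 mC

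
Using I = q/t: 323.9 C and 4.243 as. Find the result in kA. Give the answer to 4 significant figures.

76340000000000000 kA

(323.9) / (4.243e-18) = 76.3375e18 A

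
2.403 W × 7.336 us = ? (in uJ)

17.628408 uJ

2.403 × 7.336e-6 = 17.628408e-6 J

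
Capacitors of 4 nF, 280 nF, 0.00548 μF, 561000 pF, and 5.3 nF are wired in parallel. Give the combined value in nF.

In nF:
  4 nF → 4
  280 nF → 280
  0.00548 μF = 0.00548e3 nF = 5.48
  561000 pF = 561000e-3 nF = 561
  5.3 nF → 5.3
Sum: 4 + 280 + 5.48 + 561 + 5.3 = 855.78

855.78 nF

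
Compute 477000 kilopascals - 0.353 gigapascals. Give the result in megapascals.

In megapascals:
  477000 kilopascals = 477000 × 10⁻³ megapascals = 477
  0.353 gigapascals = 0.353 × 10³ megapascals = 353
Difference: 477 - 353 = 124

124 megapascals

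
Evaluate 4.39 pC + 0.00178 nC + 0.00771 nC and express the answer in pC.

In pC:
  4.39 pC → 4.39
  0.00178 nC = 0.00178 × 10^3 pC = 1.78
  0.00771 nC = 0.00771 × 10^3 pC = 7.71
Sum: 4.39 + 1.78 + 7.71 = 13.88

13.88 pC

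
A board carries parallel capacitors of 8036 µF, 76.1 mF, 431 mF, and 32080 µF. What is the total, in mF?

In mF:
  8036 µF = 8036 × 10⁻³ mF = 8.036
  76.1 mF → 76.1
  431 mF → 431
  32080 µF = 32080 × 10⁻³ mF = 32.08
Sum: 8.036 + 76.1 + 431 + 32.08 = 547.216

547.216 mF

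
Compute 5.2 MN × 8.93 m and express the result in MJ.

46.436 MJ

5.2 × 10^6 × 8.93 = 46.436 × 10^6 J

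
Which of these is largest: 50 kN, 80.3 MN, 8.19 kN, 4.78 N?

80.3 MN

50 kN = 50000 N
80.3 MN = 80300000 N
8.19 kN = 8190 N
4.78 N = 4.78 N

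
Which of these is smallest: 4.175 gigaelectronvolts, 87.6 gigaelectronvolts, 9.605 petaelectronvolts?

4.175 gigaelectronvolts

4.175 gigaelectronvolts = 4175000000 electronvolts
87.6 gigaelectronvolts = 87600000000 electronvolts
9.605 petaelectronvolts = 9605000000000000 electronvolts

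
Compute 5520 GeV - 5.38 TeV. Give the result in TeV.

0.14 TeV

In TeV:
  5520 GeV = 5520 × 10^-3 TeV = 5.52
  5.38 TeV → 5.38
Difference: 5.52 - 5.38 = 0.14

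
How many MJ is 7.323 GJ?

giga = 10^9, mega = 10^6; factor is 10^3.
7.323 × 10^3 = 7323

7323 MJ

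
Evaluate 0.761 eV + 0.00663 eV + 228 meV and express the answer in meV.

995.63 meV

In meV:
  0.761 eV = 0.761e3 meV = 761
  0.00663 eV = 0.00663e3 meV = 6.63
  228 meV → 228
Sum: 761 + 6.63 + 228 = 995.63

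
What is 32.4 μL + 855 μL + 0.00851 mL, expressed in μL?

895.91 μL

In μL:
  32.4 μL → 32.4
  855 μL → 855
  0.00851 mL = 0.00851 × 10³ μL = 8.51
Sum: 32.4 + 855 + 8.51 = 895.91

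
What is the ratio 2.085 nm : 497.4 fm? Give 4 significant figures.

4192

(2.085 × 10⁻⁹) / (497.4 × 10⁻¹⁵) = 0.0041918 × 10⁶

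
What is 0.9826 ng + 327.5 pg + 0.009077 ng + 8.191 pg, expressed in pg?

In pg:
  0.9826 ng = 0.9826 × 10³ pg = 982.6
  327.5 pg → 327.5
  0.009077 ng = 0.009077 × 10³ pg = 9.077
  8.191 pg → 8.191
Sum: 982.6 + 327.5 + 9.077 + 8.191 = 1327.368

1327.368 pg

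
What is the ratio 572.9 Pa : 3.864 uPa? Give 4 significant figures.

148300000

(572.9) / (3.864e-6) = 148.27e6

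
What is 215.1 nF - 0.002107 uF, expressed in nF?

212.993 nF

In nF:
  215.1 nF → 215.1
  0.002107 uF = 0.002107 × 10^3 nF = 2.107
Difference: 215.1 - 2.107 = 212.993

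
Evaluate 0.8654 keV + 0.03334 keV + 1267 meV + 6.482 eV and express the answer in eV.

906.489 eV

In eV:
  0.8654 keV = 0.8654 × 10³ eV = 865.4
  0.03334 keV = 0.03334 × 10³ eV = 33.34
  1267 meV = 1267 × 10⁻³ eV = 1.267
  6.482 eV → 6.482
Sum: 865.4 + 33.34 + 1.267 + 6.482 = 906.489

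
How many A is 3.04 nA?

0.00000000304 A

nano = 10⁻⁹, (no prefix) = 10⁰; factor is 10⁻⁹.
3.04 × 10⁻⁹ = 0.00000000304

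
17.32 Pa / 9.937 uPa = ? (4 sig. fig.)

1743000

(17.32) / (9.937e-6) = 1.743e6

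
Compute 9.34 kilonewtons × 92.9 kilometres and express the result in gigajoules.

0.867686 gigajoules

9.34 × 10³ × 92.9 × 10³ = 867.686 × 10⁶ J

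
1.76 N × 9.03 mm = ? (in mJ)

1.76 × 9.03 × 10⁻³ = 15.8928 × 10⁻³ J

15.8928 mJ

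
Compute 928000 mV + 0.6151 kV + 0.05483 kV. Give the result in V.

1597.93 V

In V:
  928000 mV = 928000 × 10^-3 V = 928
  0.6151 kV = 0.6151 × 10^3 V = 615.1
  0.05483 kV = 0.05483 × 10^3 V = 54.83
Sum: 928 + 615.1 + 54.83 = 1597.93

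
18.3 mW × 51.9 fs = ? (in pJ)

18.3 × 10^-3 × 51.9 × 10^-15 = 949.77 × 10^-18 J

0.00094977 pJ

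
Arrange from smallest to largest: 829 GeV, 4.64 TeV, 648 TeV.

829 GeV = 829000000000 eV
4.64 TeV = 4640000000000 eV
648 TeV = 648000000000000 eV

829 GeV < 4.64 TeV < 648 TeV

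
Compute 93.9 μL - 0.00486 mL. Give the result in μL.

In μL:
  93.9 μL → 93.9
  0.00486 mL = 0.00486 × 10^3 μL = 4.86
Difference: 93.9 - 4.86 = 89.04

89.04 μL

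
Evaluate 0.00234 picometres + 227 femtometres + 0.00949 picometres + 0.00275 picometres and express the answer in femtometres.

241.58 femtometres

In femtometres:
  0.00234 picometres = 0.00234 × 10^3 femtometres = 2.34
  227 femtometres → 227
  0.00949 picometres = 0.00949 × 10^3 femtometres = 9.49
  0.00275 picometres = 0.00275 × 10^3 femtometres = 2.75
Sum: 2.34 + 227 + 9.49 + 2.75 = 241.58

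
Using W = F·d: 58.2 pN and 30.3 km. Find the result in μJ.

1.76346 μJ

58.2e-12 × 30.3e3 = 1763.46e-9 J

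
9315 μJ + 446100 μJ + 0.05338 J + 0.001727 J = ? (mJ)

510.522 mJ

In mJ:
  9315 μJ = 9315e-3 mJ = 9.315
  446100 μJ = 446100e-3 mJ = 446.1
  0.05338 J = 0.05338e3 mJ = 53.38
  0.001727 J = 0.001727e3 mJ = 1.727
Sum: 9.315 + 446.1 + 53.38 + 1.727 = 510.522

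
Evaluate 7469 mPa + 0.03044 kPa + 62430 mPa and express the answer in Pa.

In Pa:
  7469 mPa = 7469e-3 Pa = 7.469
  0.03044 kPa = 0.03044e3 Pa = 30.44
  62430 mPa = 62430e-3 Pa = 62.43
Sum: 7.469 + 30.44 + 62.43 = 100.339

100.339 Pa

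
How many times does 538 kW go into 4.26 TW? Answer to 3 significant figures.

7920000

(4.26 × 10^12) / (538 × 10^3) = 0.007918 × 10^9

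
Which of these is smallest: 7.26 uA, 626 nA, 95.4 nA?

95.4 nA

7.26 uA = 0.00000726 A
626 nA = 0.000000626 A
95.4 nA = 0.0000000954 A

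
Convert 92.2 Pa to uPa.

92200000 uPa

(no prefix) = 10⁰, micro = 10⁻⁶; factor is 10⁶.
92.2 × 10⁶ = 92200000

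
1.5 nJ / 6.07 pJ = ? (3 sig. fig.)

(1.5 × 10^-9) / (6.07 × 10^-12) = 0.2471 × 10^3

247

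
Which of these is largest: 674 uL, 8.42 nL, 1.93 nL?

674 uL = 0.000674 L
8.42 nL = 0.00000000842 L
1.93 nL = 0.00000000193 L

674 uL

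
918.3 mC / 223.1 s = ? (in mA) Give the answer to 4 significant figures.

4.116 mA

(918.3e-3) / (223.1) = 4.11609e-3 A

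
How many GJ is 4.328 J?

0.000000004328 GJ

(no prefix) = 10⁰, giga = 10⁹; factor is 10⁻⁹.
4.328 × 10⁻⁹ = 0.000000004328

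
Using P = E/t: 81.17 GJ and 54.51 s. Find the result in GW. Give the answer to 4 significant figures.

1.489 GW

(81.17 × 10^9) / (54.51) = 1.48908 × 10^9 W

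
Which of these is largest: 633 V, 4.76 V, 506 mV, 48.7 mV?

633 V = 633 V
4.76 V = 4.76 V
506 mV = 0.506 V
48.7 mV = 0.0487 V

633 V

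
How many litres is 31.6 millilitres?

0.0316 litres

milli = 10^-3, (no prefix) = 10^0; factor is 10^-3.
31.6 × 10^-3 = 0.0316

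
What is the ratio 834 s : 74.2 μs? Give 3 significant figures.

11200000

(834) / (74.2e-6) = 11.24e6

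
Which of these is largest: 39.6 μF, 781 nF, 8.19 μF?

39.6 μF

39.6 μF = 0.0000396 F
781 nF = 0.000000781 F
8.19 μF = 0.00000819 F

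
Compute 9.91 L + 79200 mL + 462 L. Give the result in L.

In L:
  9.91 L → 9.91
  79200 mL = 79200e-3 L = 79.2
  462 L → 462
Sum: 9.91 + 79.2 + 462 = 551.11

551.11 L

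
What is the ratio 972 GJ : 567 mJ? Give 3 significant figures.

1710000000000

(972e9) / (567e-3) = 1.714e12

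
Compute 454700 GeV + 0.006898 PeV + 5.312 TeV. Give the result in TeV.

466.91 TeV

In TeV:
  454700 GeV = 454700 × 10^-3 TeV = 454.7
  0.006898 PeV = 0.006898 × 10^3 TeV = 6.898
  5.312 TeV → 5.312
Sum: 454.7 + 6.898 + 5.312 = 466.91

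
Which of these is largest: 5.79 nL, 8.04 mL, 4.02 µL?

5.79 nL = 0.00000000579 L
8.04 mL = 0.00804 L
4.02 µL = 0.00000402 L

8.04 mL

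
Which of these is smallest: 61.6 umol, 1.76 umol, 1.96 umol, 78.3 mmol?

1.76 umol

61.6 umol = 0.0000616 mol
1.76 umol = 0.00000176 mol
1.96 umol = 0.00000196 mol
78.3 mmol = 0.0783 mol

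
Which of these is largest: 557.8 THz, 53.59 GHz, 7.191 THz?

557.8 THz = 557800000000000 Hz
53.59 GHz = 53590000000 Hz
7.191 THz = 7191000000000 Hz

557.8 THz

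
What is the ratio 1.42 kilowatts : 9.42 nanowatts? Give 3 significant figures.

(1.42 × 10^3) / (9.42 × 10^-9) = 0.1507 × 10^12

151000000000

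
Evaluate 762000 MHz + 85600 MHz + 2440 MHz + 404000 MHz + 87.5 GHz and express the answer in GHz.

1341.54 GHz

In GHz:
  762000 MHz = 762000 × 10^-3 GHz = 762
  85600 MHz = 85600 × 10^-3 GHz = 85.6
  2440 MHz = 2440 × 10^-3 GHz = 2.44
  404000 MHz = 404000 × 10^-3 GHz = 404
  87.5 GHz → 87.5
Sum: 762 + 85.6 + 2.44 + 404 + 87.5 = 1341.54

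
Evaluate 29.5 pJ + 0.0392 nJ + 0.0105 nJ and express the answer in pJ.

79.2 pJ

In pJ:
  29.5 pJ → 29.5
  0.0392 nJ = 0.0392e3 pJ = 39.2
  0.0105 nJ = 0.0105e3 pJ = 10.5
Sum: 29.5 + 39.2 + 10.5 = 79.2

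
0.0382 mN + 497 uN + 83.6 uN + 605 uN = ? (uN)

In uN:
  0.0382 mN = 0.0382e3 uN = 38.2
  497 uN → 497
  83.6 uN → 83.6
  605 uN → 605
Sum: 38.2 + 497 + 83.6 + 605 = 1223.8

1223.8 uN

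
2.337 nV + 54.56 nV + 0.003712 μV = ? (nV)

60.609 nV

In nV:
  2.337 nV → 2.337
  54.56 nV → 54.56
  0.003712 μV = 0.003712e3 nV = 3.712
Sum: 2.337 + 54.56 + 3.712 = 60.609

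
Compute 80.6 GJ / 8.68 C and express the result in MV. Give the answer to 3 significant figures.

(80.6 × 10^9) / (8.68) = 9.2857 × 10^9 V

9290 MV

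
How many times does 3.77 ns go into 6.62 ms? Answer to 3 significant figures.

1760000

(6.62 × 10^-3) / (3.77 × 10^-9) = 1.756 × 10^6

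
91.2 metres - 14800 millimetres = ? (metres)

76.4 metres

In metres:
  91.2 metres → 91.2
  14800 millimetres = 14800 × 10^-3 metres = 14.8
Difference: 91.2 - 14.8 = 76.4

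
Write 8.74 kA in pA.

8740000000000000 pA

kilo = 10^3, pico = 10^-12; factor is 10^15.
8.74 × 10^15 = 8740000000000000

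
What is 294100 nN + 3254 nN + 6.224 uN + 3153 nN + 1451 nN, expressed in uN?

308.182 uN

In uN:
  294100 nN = 294100e-3 uN = 294.1
  3254 nN = 3254e-3 uN = 3.254
  6.224 uN → 6.224
  3153 nN = 3153e-3 uN = 3.153
  1451 nN = 1451e-3 uN = 1.451
Sum: 294.1 + 3.254 + 6.224 + 3.153 + 1.451 = 308.182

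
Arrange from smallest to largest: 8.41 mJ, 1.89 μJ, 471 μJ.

8.41 mJ = 0.00841 J
1.89 μJ = 0.00000189 J
471 μJ = 0.000471 J

1.89 μJ < 471 μJ < 8.41 mJ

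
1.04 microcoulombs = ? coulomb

0.00000104 coulombs

micro = 1e-6, (no prefix) = 1e0; factor is 1e-6.
1.04 × 1e-6 = 0.00000104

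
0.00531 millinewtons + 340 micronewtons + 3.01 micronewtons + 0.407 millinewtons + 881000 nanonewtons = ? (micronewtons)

In micronewtons:
  0.00531 millinewtons = 0.00531 × 10³ micronewtons = 5.31
  340 micronewtons → 340
  3.01 micronewtons → 3.01
  0.407 millinewtons = 0.407 × 10³ micronewtons = 407
  881000 nanonewtons = 881000 × 10⁻³ micronewtons = 881
Sum: 5.31 + 340 + 3.01 + 407 + 881 = 1636.32

1636.32 micronewtons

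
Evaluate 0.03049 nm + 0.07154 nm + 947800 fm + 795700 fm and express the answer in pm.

In pm:
  0.03049 nm = 0.03049 × 10³ pm = 30.49
  0.07154 nm = 0.07154 × 10³ pm = 71.54
  947800 fm = 947800 × 10⁻³ pm = 947.8
  795700 fm = 795700 × 10⁻³ pm = 795.7
Sum: 30.49 + 71.54 + 947.8 + 795.7 = 1845.53

1845.53 pm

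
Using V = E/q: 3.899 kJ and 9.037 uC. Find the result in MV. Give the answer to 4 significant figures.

(3.899 × 10³) / (9.037 × 10⁻⁶) = 0.431448 × 10⁹ V

431.4 MV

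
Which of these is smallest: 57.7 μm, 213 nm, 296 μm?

213 nm

57.7 μm = 0.0000577 m
213 nm = 0.000000213 m
296 μm = 0.000296 m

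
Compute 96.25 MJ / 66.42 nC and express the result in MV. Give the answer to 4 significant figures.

1449000000 MV

(96.25 × 10⁶) / (66.42 × 10⁻⁹) = 1.44911 × 10¹⁵ V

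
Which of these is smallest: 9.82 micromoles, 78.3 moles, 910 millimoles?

9.82 micromoles

9.82 micromoles = 0.00000982 moles
78.3 moles = 78.3 moles
910 millimoles = 0.91 moles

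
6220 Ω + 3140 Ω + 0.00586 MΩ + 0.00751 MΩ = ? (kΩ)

In kΩ:
  6220 Ω = 6220 × 10⁻³ kΩ = 6.22
  3140 Ω = 3140 × 10⁻³ kΩ = 3.14
  0.00586 MΩ = 0.00586 × 10³ kΩ = 5.86
  0.00751 MΩ = 0.00751 × 10³ kΩ = 7.51
Sum: 6.22 + 3.14 + 5.86 + 7.51 = 22.73

22.73 kΩ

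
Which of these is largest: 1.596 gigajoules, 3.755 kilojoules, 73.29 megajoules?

1.596 gigajoules = 1596000000 joules
3.755 kilojoules = 3755 joules
73.29 megajoules = 73290000 joules

1.596 gigajoules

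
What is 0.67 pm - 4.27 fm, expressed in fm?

665.73 fm

In fm:
  0.67 pm = 0.67e3 fm = 670
  4.27 fm → 4.27
Difference: 670 - 4.27 = 665.73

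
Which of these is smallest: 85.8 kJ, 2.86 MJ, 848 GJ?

85.8 kJ = 85800 J
2.86 MJ = 2860000 J
848 GJ = 848000000000 J

85.8 kJ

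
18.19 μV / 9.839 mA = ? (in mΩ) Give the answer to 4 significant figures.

(18.19e-6) / (9.839e-3) = 1.84877e-3 Ω

1.849 mΩ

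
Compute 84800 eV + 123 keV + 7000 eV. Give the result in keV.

In keV:
  84800 eV = 84800e-3 keV = 84.8
  123 keV → 123
  7000 eV = 7000e-3 keV = 7
Sum: 84.8 + 123 + 7 = 214.8

214.8 keV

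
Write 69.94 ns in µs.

nano = 10^-9, micro = 10^-6; factor is 10^-3.
69.94 × 10^-3 = 0.06994

0.06994 µs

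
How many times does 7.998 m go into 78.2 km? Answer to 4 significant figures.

9777

(78.2 × 10³) / (7.998) = 9.7774 × 10³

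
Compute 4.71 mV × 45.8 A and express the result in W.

0.215718 W

4.71e-3 × 45.8 = 215.718e-3 W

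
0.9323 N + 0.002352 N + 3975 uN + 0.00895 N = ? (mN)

947.577 mN

In mN:
  0.9323 N = 0.9323e3 mN = 932.3
  0.002352 N = 0.002352e3 mN = 2.352
  3975 uN = 3975e-3 mN = 3.975
  0.00895 N = 0.00895e3 mN = 8.95
Sum: 932.3 + 2.352 + 3.975 + 8.95 = 947.577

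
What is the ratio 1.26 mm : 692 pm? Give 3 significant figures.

1820000

(1.26e-3) / (692e-12) = 0.001821e9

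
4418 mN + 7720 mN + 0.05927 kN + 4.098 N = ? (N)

In N:
  4418 mN = 4418e-3 N = 4.418
  7720 mN = 7720e-3 N = 7.72
  0.05927 kN = 0.05927e3 N = 59.27
  4.098 N → 4.098
Sum: 4.418 + 7.72 + 59.27 + 4.098 = 75.506

75.506 N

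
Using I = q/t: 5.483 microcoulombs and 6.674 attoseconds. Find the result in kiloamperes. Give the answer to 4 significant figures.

(5.483 × 10⁻⁶) / (6.674 × 10⁻¹⁸) = 0.821546 × 10¹² A

821500000 kiloamperes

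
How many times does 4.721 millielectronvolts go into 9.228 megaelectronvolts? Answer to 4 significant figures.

1955000000

(9.228e6) / (4.721e-3) = 1.9547e9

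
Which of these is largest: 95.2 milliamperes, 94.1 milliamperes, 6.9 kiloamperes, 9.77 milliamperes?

95.2 milliamperes = 0.0952 amperes
94.1 milliamperes = 0.0941 amperes
6.9 kiloamperes = 6900 amperes
9.77 milliamperes = 0.00977 amperes

6.9 kiloamperes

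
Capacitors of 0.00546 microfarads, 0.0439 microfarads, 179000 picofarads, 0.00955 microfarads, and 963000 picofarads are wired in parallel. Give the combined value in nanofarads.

1200.91 nanofarads

In nanofarads:
  0.00546 microfarads = 0.00546e3 nanofarads = 5.46
  0.0439 microfarads = 0.0439e3 nanofarads = 43.9
  179000 picofarads = 179000e-3 nanofarads = 179
  0.00955 microfarads = 0.00955e3 nanofarads = 9.55
  963000 picofarads = 963000e-3 nanofarads = 963
Sum: 5.46 + 43.9 + 179 + 9.55 + 963 = 1200.91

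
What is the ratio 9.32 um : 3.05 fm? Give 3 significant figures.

3060000000

(9.32e-6) / (3.05e-15) = 3.056e9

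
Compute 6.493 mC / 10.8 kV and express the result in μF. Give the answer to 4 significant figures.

0.6012 μF

(6.493e-3) / (10.8e3) = 0.601204e-6 F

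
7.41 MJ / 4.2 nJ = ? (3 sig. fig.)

1760000000000000

(7.41e6) / (4.2e-9) = 1.764e15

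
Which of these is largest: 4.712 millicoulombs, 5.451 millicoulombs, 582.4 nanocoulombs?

5.451 millicoulombs

4.712 millicoulombs = 0.004712 coulombs
5.451 millicoulombs = 0.005451 coulombs
582.4 nanocoulombs = 0.0000005824 coulombs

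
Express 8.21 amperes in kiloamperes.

(no prefix) = 10^0, kilo = 10^3; factor is 10^-3.
8.21 × 10^-3 = 0.00821

0.00821 kiloamperes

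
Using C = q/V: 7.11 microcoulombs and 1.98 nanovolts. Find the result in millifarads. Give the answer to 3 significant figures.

(7.11 × 10⁻⁶) / (1.98 × 10⁻⁹) = 3.5909 × 10³ F

3590000 millifarads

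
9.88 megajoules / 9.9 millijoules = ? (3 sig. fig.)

998000000

(9.88 × 10^6) / (9.9 × 10^-3) = 0.998 × 10^9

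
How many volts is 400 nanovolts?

nano = 10⁻⁹, (no prefix) = 10⁰; factor is 10⁻⁹.
400 × 10⁻⁹ = 0.0000004

0.0000004 volts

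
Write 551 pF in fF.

551000 fF

pico = 10^-12, femto = 10^-15; factor is 10^3.
551 × 10^3 = 551000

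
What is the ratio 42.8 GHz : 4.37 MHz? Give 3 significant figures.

9790

(42.8 × 10^9) / (4.37 × 10^6) = 9.794 × 10^3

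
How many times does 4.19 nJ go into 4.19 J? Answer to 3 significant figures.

(4.19) / (4.19 × 10⁻⁹) = 1 × 10⁹

1000000000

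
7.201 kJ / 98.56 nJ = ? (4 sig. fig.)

(7.201 × 10^3) / (98.56 × 10^-9) = 0.073062 × 10^12

73060000000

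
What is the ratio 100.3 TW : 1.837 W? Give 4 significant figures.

54600000000000

(100.3 × 10¹²) / (1.837) = 54.6 × 10¹²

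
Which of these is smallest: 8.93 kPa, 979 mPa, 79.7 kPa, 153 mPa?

153 mPa

8.93 kPa = 8930 Pa
979 mPa = 0.979 Pa
79.7 kPa = 79700 Pa
153 mPa = 0.153 Pa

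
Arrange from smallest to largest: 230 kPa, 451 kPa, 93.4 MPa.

230 kPa < 451 kPa < 93.4 MPa

230 kPa = 230000 Pa
451 kPa = 451000 Pa
93.4 MPa = 93400000 Pa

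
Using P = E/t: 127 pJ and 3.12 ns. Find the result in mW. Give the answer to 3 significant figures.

(127 × 10⁻¹²) / (3.12 × 10⁻⁹) = 40.705 × 10⁻³ W

40.7 mW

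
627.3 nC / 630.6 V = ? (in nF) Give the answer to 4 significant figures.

(627.3e-9) / (630.6) = 0.994767e-9 F

0.9948 nF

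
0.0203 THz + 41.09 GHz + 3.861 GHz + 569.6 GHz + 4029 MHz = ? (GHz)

638.88 GHz

In GHz:
  0.0203 THz = 0.0203 × 10^3 GHz = 20.3
  41.09 GHz → 41.09
  3.861 GHz → 3.861
  569.6 GHz → 569.6
  4029 MHz = 4029 × 10^-3 GHz = 4.029
Sum: 20.3 + 41.09 + 3.861 + 569.6 + 4.029 = 638.88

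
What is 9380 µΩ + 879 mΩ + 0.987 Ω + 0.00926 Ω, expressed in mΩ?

In mΩ:
  9380 µΩ = 9380e-3 mΩ = 9.38
  879 mΩ → 879
  0.987 Ω = 0.987e3 mΩ = 987
  0.00926 Ω = 0.00926e3 mΩ = 9.26
Sum: 9.38 + 879 + 987 + 9.26 = 1884.64

1884.64 mΩ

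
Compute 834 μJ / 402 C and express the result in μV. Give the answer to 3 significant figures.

2.07 μV

(834 × 10⁻⁶) / (402) = 2.0746 × 10⁻⁶ V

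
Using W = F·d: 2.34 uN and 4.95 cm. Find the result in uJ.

2.34 × 10⁻⁶ × 4.95 × 10⁻² = 11.583 × 10⁻⁸ J

0.11583 uJ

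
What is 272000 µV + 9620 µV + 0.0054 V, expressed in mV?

287.02 mV

In mV:
  272000 µV = 272000 × 10^-3 mV = 272
  9620 µV = 9620 × 10^-3 mV = 9.62
  0.0054 V = 0.0054 × 10^3 mV = 5.4
Sum: 272 + 9.62 + 5.4 = 287.02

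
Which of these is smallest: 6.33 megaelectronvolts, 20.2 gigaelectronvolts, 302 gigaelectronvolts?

6.33 megaelectronvolts = 6330000 electronvolts
20.2 gigaelectronvolts = 20200000000 electronvolts
302 gigaelectronvolts = 302000000000 electronvolts

6.33 megaelectronvolts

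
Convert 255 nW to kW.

0.000000000255 kW

nano = 1e-9, kilo = 1e3; factor is 1e-12.
255 × 1e-12 = 0.000000000255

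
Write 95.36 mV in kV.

milli = 1e-3, kilo = 1e3; factor is 1e-6.
95.36 × 1e-6 = 0.00009536

0.00009536 kV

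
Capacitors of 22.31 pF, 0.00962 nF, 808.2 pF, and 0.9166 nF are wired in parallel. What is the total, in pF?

1756.73 pF

In pF:
  22.31 pF → 22.31
  0.00962 nF = 0.00962 × 10³ pF = 9.62
  808.2 pF → 808.2
  0.9166 nF = 0.9166 × 10³ pF = 916.6
Sum: 22.31 + 9.62 + 808.2 + 916.6 = 1756.73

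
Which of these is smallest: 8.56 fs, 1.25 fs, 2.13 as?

8.56 fs = 0.00000000000000856 s
1.25 fs = 0.00000000000000125 s
2.13 as = 0.00000000000000000213 s

2.13 as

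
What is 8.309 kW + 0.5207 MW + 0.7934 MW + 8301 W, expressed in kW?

In kW:
  8.309 kW → 8.309
  0.5207 MW = 0.5207 × 10³ kW = 520.7
  0.7934 MW = 0.7934 × 10³ kW = 793.4
  8301 W = 8301 × 10⁻³ kW = 8.301
Sum: 8.309 + 520.7 + 793.4 + 8.301 = 1330.71

1330.71 kW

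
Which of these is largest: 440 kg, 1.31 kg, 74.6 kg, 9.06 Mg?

9.06 Mg

440 kg = 440000 g
1.31 kg = 1310 g
74.6 kg = 74600 g
9.06 Mg = 9060000 g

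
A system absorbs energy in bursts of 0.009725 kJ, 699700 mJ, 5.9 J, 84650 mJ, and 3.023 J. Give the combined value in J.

802.998 J

In J:
  0.009725 kJ = 0.009725e3 J = 9.725
  699700 mJ = 699700e-3 J = 699.7
  5.9 J → 5.9
  84650 mJ = 84650e-3 J = 84.65
  3.023 J → 3.023
Sum: 9.725 + 699.7 + 5.9 + 84.65 + 3.023 = 802.998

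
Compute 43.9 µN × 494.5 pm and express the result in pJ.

43.9 × 10^-6 × 494.5 × 10^-12 = 21708.55 × 10^-18 J

0.02170855 pJ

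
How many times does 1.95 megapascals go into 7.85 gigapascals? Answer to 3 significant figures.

(7.85 × 10⁹) / (1.95 × 10⁶) = 4.026 × 10³

4030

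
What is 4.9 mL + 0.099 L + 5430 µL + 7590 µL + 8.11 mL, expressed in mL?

125.03 mL

In mL:
  4.9 mL → 4.9
  0.099 L = 0.099 × 10³ mL = 99
  5430 µL = 5430 × 10⁻³ mL = 5.43
  7590 µL = 7590 × 10⁻³ mL = 7.59
  8.11 mL → 8.11
Sum: 4.9 + 99 + 5.43 + 7.59 + 8.11 = 125.03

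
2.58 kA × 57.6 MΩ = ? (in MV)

148608 MV

2.58 × 10³ × 57.6 × 10⁶ = 148.608 × 10⁹ V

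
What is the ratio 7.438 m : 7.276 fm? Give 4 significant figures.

1022000000000000

(7.438) / (7.276e-15) = 1.0223e15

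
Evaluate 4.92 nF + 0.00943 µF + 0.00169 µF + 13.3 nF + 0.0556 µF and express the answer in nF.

In nF:
  4.92 nF → 4.92
  0.00943 µF = 0.00943e3 nF = 9.43
  0.00169 µF = 0.00169e3 nF = 1.69
  13.3 nF → 13.3
  0.0556 µF = 0.0556e3 nF = 55.6
Sum: 4.92 + 9.43 + 1.69 + 13.3 + 55.6 = 84.94

84.94 nF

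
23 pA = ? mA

pico = 1e-12, milli = 1e-3; factor is 1e-9.
23 × 1e-9 = 0.000000023

0.000000023 mA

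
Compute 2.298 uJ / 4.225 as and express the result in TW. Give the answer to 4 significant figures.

(2.298e-6) / (4.225e-18) = 0.543905e12 W

0.5439 TW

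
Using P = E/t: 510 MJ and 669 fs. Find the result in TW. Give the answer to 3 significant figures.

(510 × 10^6) / (669 × 10^-15) = 0.76233 × 10^21 W

762000000 TW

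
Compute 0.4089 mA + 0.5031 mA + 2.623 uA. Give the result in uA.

In uA:
  0.4089 mA = 0.4089e3 uA = 408.9
  0.5031 mA = 0.5031e3 uA = 503.1
  2.623 uA → 2.623
Sum: 408.9 + 503.1 + 2.623 = 914.623

914.623 uA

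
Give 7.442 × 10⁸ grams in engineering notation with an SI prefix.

= 744.2 × 10⁶ grams; 10⁶ is mega.

744.2 megagrams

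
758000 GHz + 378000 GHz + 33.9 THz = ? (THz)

1169.9 THz

In THz:
  758000 GHz = 758000 × 10^-3 THz = 758
  378000 GHz = 378000 × 10^-3 THz = 378
  33.9 THz → 33.9
Sum: 758 + 378 + 33.9 = 1169.9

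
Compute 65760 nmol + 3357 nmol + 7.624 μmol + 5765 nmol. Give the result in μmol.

82.506 μmol

In μmol:
  65760 nmol = 65760 × 10⁻³ μmol = 65.76
  3357 nmol = 3357 × 10⁻³ μmol = 3.357
  7.624 μmol → 7.624
  5765 nmol = 5765 × 10⁻³ μmol = 5.765
Sum: 65.76 + 3.357 + 7.624 + 5.765 = 82.506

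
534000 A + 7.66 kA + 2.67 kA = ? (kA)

In kA:
  534000 A = 534000 × 10^-3 kA = 534
  7.66 kA → 7.66
  2.67 kA → 2.67
Sum: 534 + 7.66 + 2.67 = 544.33

544.33 kA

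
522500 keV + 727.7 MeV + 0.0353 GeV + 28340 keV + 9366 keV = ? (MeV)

In MeV:
  522500 keV = 522500 × 10⁻³ MeV = 522.5
  727.7 MeV → 727.7
  0.0353 GeV = 0.0353 × 10³ MeV = 35.3
  28340 keV = 28340 × 10⁻³ MeV = 28.34
  9366 keV = 9366 × 10⁻³ MeV = 9.366
Sum: 522.5 + 727.7 + 35.3 + 28.34 + 9.366 = 1323.206

1323.206 MeV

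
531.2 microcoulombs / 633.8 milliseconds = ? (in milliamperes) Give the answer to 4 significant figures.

(531.2 × 10^-6) / (633.8 × 10^-3) = 0.838119 × 10^-3 A

0.8381 milliamperes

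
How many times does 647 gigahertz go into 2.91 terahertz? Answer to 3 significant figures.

4.50

(2.91 × 10^12) / (647 × 10^9) = 0.004498 × 10^3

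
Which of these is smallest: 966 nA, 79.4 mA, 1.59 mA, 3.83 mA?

966 nA = 0.000000966 A
79.4 mA = 0.0794 A
1.59 mA = 0.00159 A
3.83 mA = 0.00383 A

966 nA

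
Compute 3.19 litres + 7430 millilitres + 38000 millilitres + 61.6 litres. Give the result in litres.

In litres:
  3.19 litres → 3.19
  7430 millilitres = 7430e-3 litres = 7.43
  38000 millilitres = 38000e-3 litres = 38
  61.6 litres → 61.6
Sum: 3.19 + 7.43 + 38 + 61.6 = 110.22

110.22 litres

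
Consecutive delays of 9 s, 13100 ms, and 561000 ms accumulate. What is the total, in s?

583.1 s

In s:
  9 s → 9
  13100 ms = 13100 × 10^-3 s = 13.1
  561000 ms = 561000 × 10^-3 s = 561
Sum: 9 + 13.1 + 561 = 583.1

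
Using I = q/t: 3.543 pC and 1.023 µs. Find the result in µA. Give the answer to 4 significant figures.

(3.543 × 10⁻¹²) / (1.023 × 10⁻⁶) = 3.46334 × 10⁻⁶ A

3.463 µA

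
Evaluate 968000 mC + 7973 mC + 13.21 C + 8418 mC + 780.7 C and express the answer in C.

In C:
  968000 mC = 968000e-3 C = 968
  7973 mC = 7973e-3 C = 7.973
  13.21 C → 13.21
  8418 mC = 8418e-3 C = 8.418
  780.7 C → 780.7
Sum: 968 + 7.973 + 13.21 + 8.418 + 780.7 = 1778.301

1778.301 C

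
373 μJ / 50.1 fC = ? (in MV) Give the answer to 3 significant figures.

7450 MV

(373 × 10^-6) / (50.1 × 10^-15) = 7.4451 × 10^9 V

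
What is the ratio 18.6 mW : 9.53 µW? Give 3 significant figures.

(18.6 × 10^-3) / (9.53 × 10^-6) = 1.952 × 10^3

1950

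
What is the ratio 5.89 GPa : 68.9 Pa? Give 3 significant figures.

(5.89 × 10⁹) / (68.9) = 0.08549 × 10⁹

85500000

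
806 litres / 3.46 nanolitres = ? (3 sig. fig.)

(806) / (3.46 × 10^-9) = 232.9 × 10^9

233000000000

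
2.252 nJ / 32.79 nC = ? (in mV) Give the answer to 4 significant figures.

(2.252e-9) / (32.79e-9) = 0.0686795 V

68.68 mV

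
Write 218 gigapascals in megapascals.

218000 megapascals

giga = 1e9, mega = 1e6; factor is 1e3.
218 × 1e3 = 218000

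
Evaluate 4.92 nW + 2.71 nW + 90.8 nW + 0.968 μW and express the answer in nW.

1066.43 nW

In nW:
  4.92 nW → 4.92
  2.71 nW → 2.71
  90.8 nW → 90.8
  0.968 μW = 0.968 × 10^3 nW = 968
Sum: 4.92 + 2.71 + 90.8 + 968 = 1066.43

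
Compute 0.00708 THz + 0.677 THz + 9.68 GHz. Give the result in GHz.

693.76 GHz

In GHz:
  0.00708 THz = 0.00708 × 10³ GHz = 7.08
  0.677 THz = 0.677 × 10³ GHz = 677
  9.68 GHz → 9.68
Sum: 7.08 + 677 + 9.68 = 693.76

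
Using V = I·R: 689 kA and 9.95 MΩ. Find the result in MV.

6855550 MV

689e3 × 9.95e6 = 6855.55e9 V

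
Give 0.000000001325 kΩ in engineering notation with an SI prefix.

1.325 μΩ

= 1.325e-6 Ω; 1e-6 is micro.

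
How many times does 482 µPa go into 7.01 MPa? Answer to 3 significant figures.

14500000000

(7.01e6) / (482e-6) = 0.01454e12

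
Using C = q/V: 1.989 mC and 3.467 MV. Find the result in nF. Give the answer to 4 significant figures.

0.5737 nF

(1.989 × 10^-3) / (3.467 × 10^6) = 0.573695 × 10^-9 F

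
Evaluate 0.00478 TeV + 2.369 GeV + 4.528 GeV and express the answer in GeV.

In GeV:
  0.00478 TeV = 0.00478e3 GeV = 4.78
  2.369 GeV → 2.369
  4.528 GeV → 4.528
Sum: 4.78 + 2.369 + 4.528 = 11.677

11.677 GeV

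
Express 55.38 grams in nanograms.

(no prefix) = 1e0, nano = 1e-9; factor is 1e9.
55.38 × 1e9 = 55380000000

55380000000 nanograms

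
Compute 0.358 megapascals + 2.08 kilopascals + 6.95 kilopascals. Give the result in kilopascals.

367.03 kilopascals

In kilopascals:
  0.358 megapascals = 0.358e3 kilopascals = 358
  2.08 kilopascals → 2.08
  6.95 kilopascals → 6.95
Sum: 358 + 2.08 + 6.95 = 367.03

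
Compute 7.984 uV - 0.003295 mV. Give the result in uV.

In uV:
  7.984 uV → 7.984
  0.003295 mV = 0.003295 × 10^3 uV = 3.295
Difference: 7.984 - 3.295 = 4.689

4.689 uV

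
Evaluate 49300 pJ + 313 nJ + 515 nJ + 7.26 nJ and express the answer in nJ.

In nJ:
  49300 pJ = 49300e-3 nJ = 49.3
  313 nJ → 313
  515 nJ → 515
  7.26 nJ → 7.26
Sum: 49.3 + 313 + 515 + 7.26 = 884.56

884.56 nJ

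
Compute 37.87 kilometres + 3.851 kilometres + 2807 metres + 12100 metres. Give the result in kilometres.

56.628 kilometres

In kilometres:
  37.87 kilometres → 37.87
  3.851 kilometres → 3.851
  2807 metres = 2807e-3 kilometres = 2.807
  12100 metres = 12100e-3 kilometres = 12.1
Sum: 37.87 + 3.851 + 2.807 + 12.1 = 56.628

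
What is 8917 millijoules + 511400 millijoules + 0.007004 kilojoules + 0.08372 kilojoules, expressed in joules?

In joules:
  8917 millijoules = 8917 × 10^-3 joules = 8.917
  511400 millijoules = 511400 × 10^-3 joules = 511.4
  0.007004 kilojoules = 0.007004 × 10^3 joules = 7.004
  0.08372 kilojoules = 0.08372 × 10^3 joules = 83.72
Sum: 8.917 + 511.4 + 7.004 + 83.72 = 611.041

611.041 joules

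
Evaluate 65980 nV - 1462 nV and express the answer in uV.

In uV:
  65980 nV = 65980 × 10^-3 uV = 65.98
  1462 nV = 1462 × 10^-3 uV = 1.462
Difference: 65.98 - 1.462 = 64.518

64.518 uV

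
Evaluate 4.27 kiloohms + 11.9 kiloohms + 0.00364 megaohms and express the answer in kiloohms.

19.81 kiloohms

In kiloohms:
  4.27 kiloohms → 4.27
  11.9 kiloohms → 11.9
  0.00364 megaohms = 0.00364 × 10³ kiloohms = 3.64
Sum: 4.27 + 11.9 + 3.64 = 19.81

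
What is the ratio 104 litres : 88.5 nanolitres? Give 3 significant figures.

1180000000

(104) / (88.5e-9) = 1.175e9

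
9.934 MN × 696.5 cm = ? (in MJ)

69.19031 MJ

9.934e6 × 696.5e-2 = 6919.031e4 J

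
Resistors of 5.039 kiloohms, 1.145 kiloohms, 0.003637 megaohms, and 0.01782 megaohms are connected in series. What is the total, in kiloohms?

27.641 kiloohms

In kiloohms:
  5.039 kiloohms → 5.039
  1.145 kiloohms → 1.145
  0.003637 megaohms = 0.003637 × 10³ kiloohms = 3.637
  0.01782 megaohms = 0.01782 × 10³ kiloohms = 17.82
Sum: 5.039 + 1.145 + 3.637 + 17.82 = 27.641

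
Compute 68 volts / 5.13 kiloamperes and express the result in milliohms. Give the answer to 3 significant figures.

13.3 milliohms

(68) / (5.13e3) = 13.255e-3 Ω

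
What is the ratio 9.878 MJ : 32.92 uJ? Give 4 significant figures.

(9.878 × 10⁶) / (32.92 × 10⁻⁶) = 0.30006 × 10¹²

300100000000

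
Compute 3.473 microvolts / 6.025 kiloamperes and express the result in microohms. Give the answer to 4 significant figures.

(3.473e-6) / (6.025e3) = 0.576432e-9 Ω

0.0005764 microohms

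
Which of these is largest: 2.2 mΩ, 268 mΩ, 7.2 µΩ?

268 mΩ

2.2 mΩ = 0.0022 Ω
268 mΩ = 0.268 Ω
7.2 µΩ = 0.0000072 Ω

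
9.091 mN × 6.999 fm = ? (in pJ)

9.091 × 10⁻³ × 6.999 × 10⁻¹⁵ = 63.627909 × 10⁻¹⁸ J

0.000063627909 pJ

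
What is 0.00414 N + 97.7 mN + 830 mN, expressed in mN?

931.84 mN

In mN:
  0.00414 N = 0.00414 × 10³ mN = 4.14
  97.7 mN → 97.7
  830 mN → 830
Sum: 4.14 + 97.7 + 830 = 931.84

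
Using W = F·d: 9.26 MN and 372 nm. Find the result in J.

3.44472 J

9.26 × 10⁶ × 372 × 10⁻⁹ = 3444.72 × 10⁻³ J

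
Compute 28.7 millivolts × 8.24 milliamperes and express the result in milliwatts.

0.236488 milliwatts

28.7 × 10⁻³ × 8.24 × 10⁻³ = 236.488 × 10⁻⁶ W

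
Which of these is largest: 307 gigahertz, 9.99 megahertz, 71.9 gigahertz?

307 gigahertz = 307000000000 hertz
9.99 megahertz = 9990000 hertz
71.9 gigahertz = 71900000000 hertz

307 gigahertz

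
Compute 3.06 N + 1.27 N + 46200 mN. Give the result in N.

In N:
  3.06 N → 3.06
  1.27 N → 1.27
  46200 mN = 46200 × 10^-3 N = 46.2
Sum: 3.06 + 1.27 + 46.2 = 50.53

50.53 N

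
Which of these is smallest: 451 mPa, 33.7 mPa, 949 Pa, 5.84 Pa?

451 mPa = 0.451 Pa
33.7 mPa = 0.0337 Pa
949 Pa = 949 Pa
5.84 Pa = 5.84 Pa

33.7 mPa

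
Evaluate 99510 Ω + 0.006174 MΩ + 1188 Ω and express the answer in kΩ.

In kΩ:
  99510 Ω = 99510e-3 kΩ = 99.51
  0.006174 MΩ = 0.006174e3 kΩ = 6.174
  1188 Ω = 1188e-3 kΩ = 1.188
Sum: 99.51 + 6.174 + 1.188 = 106.872

106.872 kΩ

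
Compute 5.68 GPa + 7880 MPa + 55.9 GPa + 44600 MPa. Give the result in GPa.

114.06 GPa

In GPa:
  5.68 GPa → 5.68
  7880 MPa = 7880 × 10⁻³ GPa = 7.88
  55.9 GPa → 55.9
  44600 MPa = 44600 × 10⁻³ GPa = 44.6
Sum: 5.68 + 7.88 + 55.9 + 44.6 = 114.06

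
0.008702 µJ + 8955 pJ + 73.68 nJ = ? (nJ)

91.337 nJ

In nJ:
  0.008702 µJ = 0.008702e3 nJ = 8.702
  8955 pJ = 8955e-3 nJ = 8.955
  73.68 nJ → 73.68
Sum: 8.702 + 8.955 + 73.68 = 91.337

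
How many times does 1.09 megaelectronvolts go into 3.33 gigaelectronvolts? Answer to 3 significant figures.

(3.33 × 10^9) / (1.09 × 10^6) = 3.055 × 10^3

3060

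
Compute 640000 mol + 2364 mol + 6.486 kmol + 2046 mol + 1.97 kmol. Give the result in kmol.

652.866 kmol

In kmol:
  640000 mol = 640000e-3 kmol = 640
  2364 mol = 2364e-3 kmol = 2.364
  6.486 kmol → 6.486
  2046 mol = 2046e-3 kmol = 2.046
  1.97 kmol → 1.97
Sum: 640 + 2.364 + 6.486 + 2.046 + 1.97 = 652.866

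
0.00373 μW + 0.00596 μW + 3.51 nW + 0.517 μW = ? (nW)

530.2 nW

In nW:
  0.00373 μW = 0.00373 × 10^3 nW = 3.73
  0.00596 μW = 0.00596 × 10^3 nW = 5.96
  3.51 nW → 3.51
  0.517 μW = 0.517 × 10^3 nW = 517
Sum: 3.73 + 5.96 + 3.51 + 517 = 530.2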